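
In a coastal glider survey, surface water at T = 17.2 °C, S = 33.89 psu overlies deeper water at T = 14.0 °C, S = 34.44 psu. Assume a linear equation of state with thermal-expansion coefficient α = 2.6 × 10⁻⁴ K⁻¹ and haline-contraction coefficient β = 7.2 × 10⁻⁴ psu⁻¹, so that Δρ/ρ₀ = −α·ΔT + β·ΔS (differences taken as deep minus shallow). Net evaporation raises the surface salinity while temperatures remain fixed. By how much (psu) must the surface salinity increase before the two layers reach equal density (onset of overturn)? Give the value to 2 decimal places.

1.71 psu

Neutral buoyancy requires −α(T_deep − T_surf) + β(S_deep − S_surf′) = 0.
S_surf′ = S_deep − (α/β)·ΔT = 34.44 − (2.6 × 10⁻⁴/7.2 × 10⁻⁴)·(-3.2) = 35.5956 psu.
Increase required: 35.5956 − 33.89 = 1.7056 psu.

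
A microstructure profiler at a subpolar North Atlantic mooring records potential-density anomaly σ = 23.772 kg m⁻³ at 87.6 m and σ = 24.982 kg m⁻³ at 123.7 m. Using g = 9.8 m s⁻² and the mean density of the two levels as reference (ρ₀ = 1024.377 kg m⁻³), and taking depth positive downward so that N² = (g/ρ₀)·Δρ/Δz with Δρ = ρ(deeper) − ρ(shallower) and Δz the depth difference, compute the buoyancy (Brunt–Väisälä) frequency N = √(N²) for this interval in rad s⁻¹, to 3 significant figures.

Δρ = 1024.982 − 1023.772 = 1.210 kg m⁻³ over Δz = 123.7 − 87.6 = 36.1 m.
N² = (9.8/1024.377) × (1.210/36.1) = 3.2066 × 10⁻⁴ s⁻².
N = √(3.2066 × 10⁻⁴) = 0.017907 rad s⁻¹ ≈ 0.0179 rad s⁻¹.

0.0179 rad s⁻¹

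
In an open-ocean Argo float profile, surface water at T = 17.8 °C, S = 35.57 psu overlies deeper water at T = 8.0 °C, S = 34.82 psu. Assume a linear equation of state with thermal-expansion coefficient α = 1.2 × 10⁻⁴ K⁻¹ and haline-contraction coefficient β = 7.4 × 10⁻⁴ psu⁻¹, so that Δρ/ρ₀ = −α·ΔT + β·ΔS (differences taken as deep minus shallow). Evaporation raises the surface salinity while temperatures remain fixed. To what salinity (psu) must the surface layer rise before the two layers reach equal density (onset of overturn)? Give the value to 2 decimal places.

Neutral buoyancy requires −α(T_deep − T_surf) + β(S_deep − S_surf′) = 0.
S_surf′ = S_deep − (α/β)·ΔT = 34.82 − (1.2 × 10⁻⁴/7.4 × 10⁻⁴)·(-9.8) = 36.4092 psu.
Increase required: 36.4092 − 35.57 = 0.8392 psu.

36.41 psu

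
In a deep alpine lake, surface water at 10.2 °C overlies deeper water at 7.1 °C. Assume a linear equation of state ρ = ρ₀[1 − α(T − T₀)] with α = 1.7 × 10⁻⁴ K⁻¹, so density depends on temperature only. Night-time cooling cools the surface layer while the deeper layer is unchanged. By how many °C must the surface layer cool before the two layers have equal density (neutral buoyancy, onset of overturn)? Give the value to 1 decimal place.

3.1 °C

With temperature the only control, equal density requires T_surf′ = T_deep.
T_surf′ = 7.1 °C.
Cooling required: 10.2 − 7.1 = 3.1 °C.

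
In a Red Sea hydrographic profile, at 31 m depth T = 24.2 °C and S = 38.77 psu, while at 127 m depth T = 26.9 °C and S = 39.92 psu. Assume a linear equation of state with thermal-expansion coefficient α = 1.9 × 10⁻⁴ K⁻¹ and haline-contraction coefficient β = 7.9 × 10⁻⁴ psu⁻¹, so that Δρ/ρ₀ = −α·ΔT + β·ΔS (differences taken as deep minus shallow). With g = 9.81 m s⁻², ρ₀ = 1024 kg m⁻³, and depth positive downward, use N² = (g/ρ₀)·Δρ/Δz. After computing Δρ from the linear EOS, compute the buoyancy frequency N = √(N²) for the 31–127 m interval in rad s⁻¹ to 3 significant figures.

6.36 × 10⁻³ rad s⁻¹

ΔT = +2.7 K, ΔS = +1.15 psu (deep − shallow).
Δρ/ρ₀ = −αΔT + βΔS = -5.13 × 10⁻⁴ + 9.085 × 10⁻⁴ = 3.955 × 10⁻⁴, so Δρ ≈ 0.4050 kg m⁻³.
N² = (g/ρ₀)·Δρ/Δz = g·(Δρ/ρ₀)/Δz = 9.81 × 3.955 × 10⁻⁴ / 96 = 4.0415 × 10⁻⁵ s⁻².
N = √(4.0415 × 10⁻⁵) = 6.3573 × 10⁻³ rad s⁻¹ ≈ 6.36 × 10⁻³ rad s⁻¹.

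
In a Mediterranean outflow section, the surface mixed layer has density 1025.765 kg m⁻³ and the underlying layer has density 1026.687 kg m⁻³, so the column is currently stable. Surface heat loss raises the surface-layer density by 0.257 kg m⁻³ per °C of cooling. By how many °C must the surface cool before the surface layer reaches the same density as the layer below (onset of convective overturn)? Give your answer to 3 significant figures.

3.59 °C

Density deficit of the surface layer: 1026.687 − 1025.765 = 0.922 kg m⁻³.
Required change = 0.922 / 0.257 = 3.59 °C.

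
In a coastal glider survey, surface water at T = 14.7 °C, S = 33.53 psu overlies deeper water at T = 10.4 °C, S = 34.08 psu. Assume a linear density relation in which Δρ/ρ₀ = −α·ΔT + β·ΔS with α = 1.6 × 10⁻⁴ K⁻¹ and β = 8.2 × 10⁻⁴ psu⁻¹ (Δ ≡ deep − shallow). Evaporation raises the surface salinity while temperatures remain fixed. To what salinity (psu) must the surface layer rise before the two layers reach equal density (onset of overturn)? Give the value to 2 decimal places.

Neutral buoyancy requires −α(T_deep − T_surf) + β(S_deep − S_surf′) = 0.
S_surf′ = S_deep − (α/β)·ΔT = 34.08 − (1.6 × 10⁻⁴/8.2 × 10⁻⁴)·(-4.3) = 34.9190 psu.
Increase required: 34.9190 − 33.53 = 1.3890 psu.

34.92 psu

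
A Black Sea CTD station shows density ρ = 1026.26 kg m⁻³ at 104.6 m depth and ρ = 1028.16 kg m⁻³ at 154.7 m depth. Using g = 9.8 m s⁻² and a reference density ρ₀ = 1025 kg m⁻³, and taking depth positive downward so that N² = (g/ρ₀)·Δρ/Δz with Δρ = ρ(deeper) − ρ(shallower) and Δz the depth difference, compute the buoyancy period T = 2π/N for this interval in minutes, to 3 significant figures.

Δρ = 1028.16 − 1026.26 = 1.90 kg m⁻³ over Δz = 154.7 − 104.6 = 50.1 m.
N² = (9.8/1025) × (1.90/50.1) = 3.6259 × 10⁻⁴ s⁻².
N = √(3.6259 × 10⁻⁴) = 0.019042 rad s⁻¹, so T = 2π/N = 329.96 s = 5.4993 min ≈ 5.50 min.

5.50 min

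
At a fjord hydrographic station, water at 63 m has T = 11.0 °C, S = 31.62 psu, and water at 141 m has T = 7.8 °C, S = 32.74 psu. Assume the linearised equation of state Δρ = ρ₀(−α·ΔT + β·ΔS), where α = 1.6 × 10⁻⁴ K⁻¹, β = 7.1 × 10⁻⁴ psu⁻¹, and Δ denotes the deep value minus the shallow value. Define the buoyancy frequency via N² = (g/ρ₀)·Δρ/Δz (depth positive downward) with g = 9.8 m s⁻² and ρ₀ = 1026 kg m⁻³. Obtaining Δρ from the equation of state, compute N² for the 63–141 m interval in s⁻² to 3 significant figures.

1.64 × 10⁻⁴ s⁻²

ΔT = -3.2 K, ΔS = +1.12 psu (deep − shallow).
Δρ/ρ₀ = −αΔT + βΔS = 5.12 × 10⁻⁴ + 7.952 × 10⁻⁴ = 1.3072 × 10⁻³, so Δρ ≈ 1.341 kg m⁻³.
N² = (g/ρ₀)·Δρ/Δz = g·(Δρ/ρ₀)/Δz = 9.8 × 1.3072 × 10⁻³ / 78 = 1.6424 × 10⁻⁴ s⁻² ≈ 1.64 × 10⁻⁴ s⁻².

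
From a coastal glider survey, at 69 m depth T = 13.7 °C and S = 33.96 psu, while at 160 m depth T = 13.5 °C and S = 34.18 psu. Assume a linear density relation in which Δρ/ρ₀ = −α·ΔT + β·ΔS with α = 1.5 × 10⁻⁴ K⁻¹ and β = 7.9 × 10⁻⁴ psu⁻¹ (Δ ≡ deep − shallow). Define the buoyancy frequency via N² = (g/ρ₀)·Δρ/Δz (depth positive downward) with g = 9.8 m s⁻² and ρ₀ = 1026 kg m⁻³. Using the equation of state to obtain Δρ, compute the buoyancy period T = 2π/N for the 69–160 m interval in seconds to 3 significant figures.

1.34 × 10³ s

ΔT = -0.2 K, ΔS = +0.22 psu (deep − shallow).
Δρ/ρ₀ = −αΔT + βΔS = 3.00 × 10⁻⁵ + 1.738 × 10⁻⁴ = 2.038 × 10⁻⁴, so Δρ ≈ 0.2091 kg m⁻³.
N² = (g/ρ₀)·Δρ/Δz = g·(Δρ/ρ₀)/Δz = 9.8 × 2.038 × 10⁻⁴ / 91 = 2.1948 × 10⁻⁵ s⁻².
N = √(2.1948 × 10⁻⁵) = 4.6849 × 10⁻³ rad s⁻¹ → T = 2π/N = 1.3412 × 10³ s ≈ 1.34 × 10³ s.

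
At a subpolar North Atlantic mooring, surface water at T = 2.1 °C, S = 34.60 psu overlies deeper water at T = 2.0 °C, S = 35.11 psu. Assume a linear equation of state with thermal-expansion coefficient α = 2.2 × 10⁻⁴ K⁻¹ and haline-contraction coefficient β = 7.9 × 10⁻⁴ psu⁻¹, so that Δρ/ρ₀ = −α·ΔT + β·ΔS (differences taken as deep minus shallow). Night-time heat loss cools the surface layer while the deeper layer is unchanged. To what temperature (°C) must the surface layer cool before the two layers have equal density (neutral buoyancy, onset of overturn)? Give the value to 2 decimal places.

Neutral buoyancy requires Δρ = 0, i.e. −α(T_deep − T_surf′) + β(S_deep − S_surf) = 0.
T_surf′ = T_deep − (β/α)·ΔS = 2.0 − (7.9 × 10⁻⁴/2.2 × 10⁻⁴)·(+0.51) = 0.1686 °C.
Cooling required: 2.1 − (0.1686) = 1.9314 °C.

0.17 °C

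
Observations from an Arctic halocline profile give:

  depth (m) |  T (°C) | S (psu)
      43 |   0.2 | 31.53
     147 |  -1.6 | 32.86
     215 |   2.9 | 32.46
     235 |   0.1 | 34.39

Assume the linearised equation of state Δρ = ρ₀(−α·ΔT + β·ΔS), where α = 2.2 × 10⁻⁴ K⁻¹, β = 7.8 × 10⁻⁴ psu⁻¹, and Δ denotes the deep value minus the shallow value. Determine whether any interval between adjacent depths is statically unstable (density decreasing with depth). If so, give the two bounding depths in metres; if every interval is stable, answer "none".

147–215 m

Evaluate Δρ/ρ₀ = −αΔT + βΔS across each adjacent pair:
  43–147 m: −αΔT+βΔS = −(2.2 × 10⁻⁴)(-1.8)+(7.8 × 10⁻⁴)(+1.33) = 1.4 × 10⁻³ → stable
  147–215 m: −αΔT+βΔS = −(2.2 × 10⁻⁴)(+4.5)+(7.8 × 10⁻⁴)(-0.40) = -1.3 × 10⁻³ → UNSTABLE
  215–235 m: −αΔT+βΔS = −(2.2 × 10⁻⁴)(-2.8)+(7.8 × 10⁻⁴)(+1.93) = 2.1 × 10⁻³ → stable
The 147–215 m interval has Δρ < 0: lighter water underlies denser water.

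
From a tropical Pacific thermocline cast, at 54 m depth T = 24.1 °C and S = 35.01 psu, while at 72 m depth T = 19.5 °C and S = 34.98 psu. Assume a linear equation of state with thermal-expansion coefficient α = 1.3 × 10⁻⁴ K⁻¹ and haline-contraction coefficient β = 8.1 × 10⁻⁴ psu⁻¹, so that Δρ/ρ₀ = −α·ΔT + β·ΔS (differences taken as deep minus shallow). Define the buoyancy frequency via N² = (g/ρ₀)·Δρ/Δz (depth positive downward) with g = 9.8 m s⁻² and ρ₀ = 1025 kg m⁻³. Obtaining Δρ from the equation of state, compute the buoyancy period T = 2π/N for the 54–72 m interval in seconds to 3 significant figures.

ΔT = -4.6 K, ΔS = -0.03 psu (deep − shallow).
Δρ/ρ₀ = −αΔT + βΔS = 5.98 × 10⁻⁴ − 2.43 × 10⁻⁵ = 5.737 × 10⁻⁴, so Δρ ≈ 0.5880 kg m⁻³.
N² = (g/ρ₀)·Δρ/Δz = g·(Δρ/ρ₀)/Δz = 9.8 × 5.737 × 10⁻⁴ / 18 = 3.1235 × 10⁻⁴ s⁻².
N = √(3.1235 × 10⁻⁴) = 0.017673 rad s⁻¹ → T = 2π/N = 355.52 s ≈ 356 s.

356 s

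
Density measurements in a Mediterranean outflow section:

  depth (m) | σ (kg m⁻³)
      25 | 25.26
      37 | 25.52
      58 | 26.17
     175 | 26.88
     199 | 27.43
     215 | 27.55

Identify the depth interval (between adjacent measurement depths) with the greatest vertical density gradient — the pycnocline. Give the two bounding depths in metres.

37–58 m

Compute the density gradient over each adjacent pair:
  25–37 m: Δρ/Δz = 0.26/12 = 0.022 kg m⁻⁴
  37–58 m: Δρ/Δz = 0.65/21 = 0.031 kg m⁻⁴
  58–175 m: Δρ/Δz = 0.71/117 = 6.1 × 10⁻³ kg m⁻⁴
  175–199 m: Δρ/Δz = 0.55/24 = 0.023 kg m⁻⁴
  199–215 m: Δρ/Δz = 0.12/16 = 7.5 × 10⁻³ kg m⁻⁴
The largest gradient is in the 37–58 m interval — the pycnocline.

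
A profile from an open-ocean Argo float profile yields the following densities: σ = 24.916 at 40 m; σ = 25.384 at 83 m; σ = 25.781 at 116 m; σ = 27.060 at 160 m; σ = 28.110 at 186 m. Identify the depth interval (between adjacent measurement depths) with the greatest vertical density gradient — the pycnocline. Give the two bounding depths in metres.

160–186 m

Compute the density gradient over each adjacent pair:
  40–83 m: Δρ/Δz = 0.468/43 = 0.011 kg m⁻⁴
  83–116 m: Δρ/Δz = 0.397/33 = 0.012 kg m⁻⁴
  116–160 m: Δρ/Δz = 1.279/44 = 0.029 kg m⁻⁴
  160–186 m: Δρ/Δz = 1.050/26 = 0.040 kg m⁻⁴
The largest gradient is in the 160–186 m interval — the pycnocline.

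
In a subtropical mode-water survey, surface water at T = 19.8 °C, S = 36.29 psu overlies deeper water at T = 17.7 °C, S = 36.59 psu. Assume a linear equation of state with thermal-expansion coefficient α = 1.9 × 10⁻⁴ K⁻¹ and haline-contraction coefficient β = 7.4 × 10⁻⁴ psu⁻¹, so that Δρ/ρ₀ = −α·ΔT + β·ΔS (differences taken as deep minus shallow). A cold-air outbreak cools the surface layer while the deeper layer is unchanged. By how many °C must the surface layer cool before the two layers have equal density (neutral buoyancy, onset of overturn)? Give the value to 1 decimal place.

3.3 °C

Neutral buoyancy requires Δρ = 0, i.e. −α(T_deep − T_surf′) + β(S_deep − S_surf) = 0.
T_surf′ = T_deep − (β/α)·ΔS = 17.7 − (7.4 × 10⁻⁴/1.9 × 10⁻⁴)·(+0.30) = 16.532 °C.
Cooling required: 19.8 − (16.532) = 3.268 °C.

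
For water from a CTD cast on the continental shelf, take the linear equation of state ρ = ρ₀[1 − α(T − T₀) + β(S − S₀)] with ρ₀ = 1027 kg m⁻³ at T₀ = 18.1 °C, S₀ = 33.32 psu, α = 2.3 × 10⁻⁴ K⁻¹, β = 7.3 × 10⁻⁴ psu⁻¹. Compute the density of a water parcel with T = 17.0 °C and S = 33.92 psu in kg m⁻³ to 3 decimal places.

T − T₀ = -1.1 K, S − S₀ = +0.60 psu.
Bracket = 1 − α·(-1.1) + β·(+0.60) = 1 + (6.91 × 10⁻⁴) = 1.0006910.
ρ = 1027 × 1.0006910 = 1027.710 kg m⁻³.

1027.710 kg m⁻³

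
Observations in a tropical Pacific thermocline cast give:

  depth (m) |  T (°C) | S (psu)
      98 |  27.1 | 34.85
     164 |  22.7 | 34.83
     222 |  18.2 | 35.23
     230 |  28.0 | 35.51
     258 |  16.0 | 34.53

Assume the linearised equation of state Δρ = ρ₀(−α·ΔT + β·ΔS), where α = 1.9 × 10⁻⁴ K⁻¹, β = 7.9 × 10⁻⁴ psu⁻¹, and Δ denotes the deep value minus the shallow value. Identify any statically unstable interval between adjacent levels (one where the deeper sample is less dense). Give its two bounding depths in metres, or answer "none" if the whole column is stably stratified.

Evaluate Δρ/ρ₀ = −αΔT + βΔS across each adjacent pair:
  98–164 m: −αΔT+βΔS = −(1.9 × 10⁻⁴)(-4.4)+(7.9 × 10⁻⁴)(-0.02) = 8.2 × 10⁻⁴ → stable
  164–222 m: −αΔT+βΔS = −(1.9 × 10⁻⁴)(-4.5)+(7.9 × 10⁻⁴)(+0.40) = 1.2 × 10⁻³ → stable
  222–230 m: −αΔT+βΔS = −(1.9 × 10⁻⁴)(+9.8)+(7.9 × 10⁻⁴)(+0.28) = -1.6 × 10⁻³ → UNSTABLE
  230–258 m: −αΔT+βΔS = −(1.9 × 10⁻⁴)(-12.0)+(7.9 × 10⁻⁴)(-0.98) = 1.5 × 10⁻³ → stable
The 222–230 m interval has Δρ < 0: lighter water underlies denser water.

222–230 m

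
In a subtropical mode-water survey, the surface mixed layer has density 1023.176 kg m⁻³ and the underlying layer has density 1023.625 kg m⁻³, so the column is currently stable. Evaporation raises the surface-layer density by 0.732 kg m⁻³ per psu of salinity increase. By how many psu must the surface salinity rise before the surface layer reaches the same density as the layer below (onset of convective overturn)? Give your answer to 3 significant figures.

Density deficit of the surface layer: 1023.625 − 1023.176 = 0.449 kg m⁻³.
Required change = 0.449 / 0.732 = 0.613 psu.

0.613 psu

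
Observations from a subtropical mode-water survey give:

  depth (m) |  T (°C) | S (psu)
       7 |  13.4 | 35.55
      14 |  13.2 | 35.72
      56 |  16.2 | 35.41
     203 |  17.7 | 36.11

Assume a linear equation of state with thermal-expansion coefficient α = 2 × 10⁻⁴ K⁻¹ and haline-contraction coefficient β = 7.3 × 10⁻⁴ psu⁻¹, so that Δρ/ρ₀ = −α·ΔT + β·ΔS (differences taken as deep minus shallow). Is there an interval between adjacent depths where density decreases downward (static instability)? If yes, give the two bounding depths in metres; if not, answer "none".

14–56 m

Evaluate Δρ/ρ₀ = −αΔT + βΔS across each adjacent pair:
  7–14 m: −αΔT+βΔS = −(2 × 10⁻⁴)(-0.2)+(7.3 × 10⁻⁴)(+0.17) = 1.6 × 10⁻⁴ → stable
  14–56 m: −αΔT+βΔS = −(2 × 10⁻⁴)(+3.0)+(7.3 × 10⁻⁴)(-0.31) = -8.3 × 10⁻⁴ → UNSTABLE
  56–203 m: −αΔT+βΔS = −(2 × 10⁻⁴)(+1.5)+(7.3 × 10⁻⁴)(+0.70) = 2.1 × 10⁻⁴ → stable
The 14–56 m interval has Δρ < 0: lighter water underlies denser water.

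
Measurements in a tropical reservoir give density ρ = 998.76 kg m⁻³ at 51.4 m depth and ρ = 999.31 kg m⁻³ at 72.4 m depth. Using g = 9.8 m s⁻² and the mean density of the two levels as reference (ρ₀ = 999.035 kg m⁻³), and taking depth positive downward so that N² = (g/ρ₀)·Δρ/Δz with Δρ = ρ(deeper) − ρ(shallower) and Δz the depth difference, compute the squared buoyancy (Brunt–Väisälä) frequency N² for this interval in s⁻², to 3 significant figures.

Δρ = 999.31 − 998.76 = 0.55 kg m⁻³ over Δz = 72.4 − 51.4 = 21 m.
N² = (9.8/999.035) × (0.55/21) = 2.5691 × 10⁻⁴ s⁻² ≈ 2.57 × 10⁻⁴ s⁻².
Since Δρ > 0 the layer is stably stratified.

2.57 × 10⁻⁴ s⁻²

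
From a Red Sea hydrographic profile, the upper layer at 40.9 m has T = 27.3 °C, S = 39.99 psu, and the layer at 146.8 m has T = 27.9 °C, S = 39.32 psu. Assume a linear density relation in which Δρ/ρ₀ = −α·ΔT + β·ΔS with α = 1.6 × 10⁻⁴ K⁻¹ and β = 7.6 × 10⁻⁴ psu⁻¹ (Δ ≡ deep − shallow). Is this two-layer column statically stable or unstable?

unstable

ΔT = 27.9 − 27.3 = +0.6 K and ΔS = 39.32 − 39.99 = -0.67 psu (deep − shallow).
−αΔT = -9.60 × 10⁻⁵; βΔS = -5.092 × 10⁻⁴; sum Δρ/ρ₀ = -6.052 × 10⁻⁴.
Δρ/ρ₀ < 0, so Δρ < 0: deeper water is lighter → statically unstable; the column would overturn.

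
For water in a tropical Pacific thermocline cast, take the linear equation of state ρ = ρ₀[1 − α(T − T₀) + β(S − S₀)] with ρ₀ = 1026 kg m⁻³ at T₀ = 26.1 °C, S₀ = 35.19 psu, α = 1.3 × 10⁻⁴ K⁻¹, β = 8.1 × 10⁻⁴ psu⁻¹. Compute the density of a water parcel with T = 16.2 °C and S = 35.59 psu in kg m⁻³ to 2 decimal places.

T − T₀ = -9.9 K, S − S₀ = +0.40 psu.
Bracket = 1 − α·(-9.9) + β·(+0.40) = 1 + (1.611 × 10⁻³) = 1.0016110.
ρ = 1026 × 1.0016110 = 1027.65 kg m⁻³.

1027.65 kg m⁻³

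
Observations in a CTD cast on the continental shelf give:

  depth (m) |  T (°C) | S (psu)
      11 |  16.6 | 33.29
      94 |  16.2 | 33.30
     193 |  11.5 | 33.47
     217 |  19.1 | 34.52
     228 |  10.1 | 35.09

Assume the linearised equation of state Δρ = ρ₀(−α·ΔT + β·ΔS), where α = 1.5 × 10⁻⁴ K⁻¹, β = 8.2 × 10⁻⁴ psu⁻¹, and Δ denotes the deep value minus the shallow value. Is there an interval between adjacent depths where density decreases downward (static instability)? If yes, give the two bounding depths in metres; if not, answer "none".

193–217 m

Evaluate Δρ/ρ₀ = −αΔT + βΔS across each adjacent pair:
  11–94 m: −αΔT+βΔS = −(1.5 × 10⁻⁴)(-0.4)+(8.2 × 10⁻⁴)(+0.01) = 6.8 × 10⁻⁵ → stable
  94–193 m: −αΔT+βΔS = −(1.5 × 10⁻⁴)(-4.7)+(8.2 × 10⁻⁴)(+0.17) = 8.4 × 10⁻⁴ → stable
  193–217 m: −αΔT+βΔS = −(1.5 × 10⁻⁴)(+7.6)+(8.2 × 10⁻⁴)(+1.05) = -2.8 × 10⁻⁴ → UNSTABLE
  217–228 m: −αΔT+βΔS = −(1.5 × 10⁻⁴)(-9.0)+(8.2 × 10⁻⁴)(+0.57) = 1.8 × 10⁻³ → stable
The 193–217 m interval has Δρ < 0: lighter water underlies denser water.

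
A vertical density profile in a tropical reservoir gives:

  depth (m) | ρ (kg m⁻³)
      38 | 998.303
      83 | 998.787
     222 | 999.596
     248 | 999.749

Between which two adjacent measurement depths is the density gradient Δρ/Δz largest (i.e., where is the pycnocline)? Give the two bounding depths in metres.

Compute the density gradient over each adjacent pair:
  38–83 m: Δρ/Δz = 0.484/45 = 0.011 kg m⁻⁴
  83–222 m: Δρ/Δz = 0.809/139 = 5.8 × 10⁻³ kg m⁻⁴
  222–248 m: Δρ/Δz = 0.153/26 = 5.9 × 10⁻³ kg m⁻⁴
The largest gradient is in the 38–83 m interval — the pycnocline.

38–83 m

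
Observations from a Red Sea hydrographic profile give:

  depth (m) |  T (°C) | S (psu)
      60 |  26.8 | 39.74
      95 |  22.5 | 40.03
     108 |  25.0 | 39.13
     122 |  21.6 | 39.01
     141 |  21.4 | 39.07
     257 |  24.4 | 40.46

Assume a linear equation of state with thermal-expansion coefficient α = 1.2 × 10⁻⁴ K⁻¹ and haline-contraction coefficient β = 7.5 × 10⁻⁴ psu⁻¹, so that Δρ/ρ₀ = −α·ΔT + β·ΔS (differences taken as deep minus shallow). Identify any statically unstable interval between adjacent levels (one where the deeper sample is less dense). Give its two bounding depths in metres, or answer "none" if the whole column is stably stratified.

Evaluate Δρ/ρ₀ = −αΔT + βΔS across each adjacent pair:
  60–95 m: −αΔT+βΔS = −(1.2 × 10⁻⁴)(-4.3)+(7.5 × 10⁻⁴)(+0.29) = 7.3 × 10⁻⁴ → stable
  95–108 m: −αΔT+βΔS = −(1.2 × 10⁻⁴)(+2.5)+(7.5 × 10⁻⁴)(-0.90) = -9.8 × 10⁻⁴ → UNSTABLE
  108–122 m: −αΔT+βΔS = −(1.2 × 10⁻⁴)(-3.4)+(7.5 × 10⁻⁴)(-0.12) = 3.2 × 10⁻⁴ → stable
  122–141 m: −αΔT+βΔS = −(1.2 × 10⁻⁴)(-0.2)+(7.5 × 10⁻⁴)(+0.06) = 6.9 × 10⁻⁵ → stable
  141–257 m: −αΔT+βΔS = −(1.2 × 10⁻⁴)(+3.0)+(7.5 × 10⁻⁴)(+1.39) = 6.8 × 10⁻⁴ → stable
The 95–108 m interval has Δρ < 0: lighter water underlies denser water.

95–108 m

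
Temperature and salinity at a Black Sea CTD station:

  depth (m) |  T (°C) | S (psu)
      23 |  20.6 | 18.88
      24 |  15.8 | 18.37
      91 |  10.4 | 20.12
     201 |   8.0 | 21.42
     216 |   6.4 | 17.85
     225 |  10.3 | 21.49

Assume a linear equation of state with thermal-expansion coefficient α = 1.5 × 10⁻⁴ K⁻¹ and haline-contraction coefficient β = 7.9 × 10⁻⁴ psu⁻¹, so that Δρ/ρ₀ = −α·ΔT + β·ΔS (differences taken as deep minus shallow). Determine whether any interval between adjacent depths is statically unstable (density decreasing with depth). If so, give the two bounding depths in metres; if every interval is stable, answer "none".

201–216 m

Evaluate Δρ/ρ₀ = −αΔT + βΔS across each adjacent pair:
  23–24 m: −αΔT+βΔS = −(1.5 × 10⁻⁴)(-4.8)+(7.9 × 10⁻⁴)(-0.51) = 3.2 × 10⁻⁴ → stable
  24–91 m: −αΔT+βΔS = −(1.5 × 10⁻⁴)(-5.4)+(7.9 × 10⁻⁴)(+1.75) = 2.2 × 10⁻³ → stable
  91–201 m: −αΔT+βΔS = −(1.5 × 10⁻⁴)(-2.4)+(7.9 × 10⁻⁴)(+1.30) = 1.4 × 10⁻³ → stable
  201–216 m: −αΔT+βΔS = −(1.5 × 10⁻⁴)(-1.6)+(7.9 × 10⁻⁴)(-3.57) = -2.6 × 10⁻³ → UNSTABLE
  216–225 m: −αΔT+βΔS = −(1.5 × 10⁻⁴)(+3.9)+(7.9 × 10⁻⁴)(+3.64) = 2.3 × 10⁻³ → stable
The 201–216 m interval has Δρ < 0: lighter water underlies denser water.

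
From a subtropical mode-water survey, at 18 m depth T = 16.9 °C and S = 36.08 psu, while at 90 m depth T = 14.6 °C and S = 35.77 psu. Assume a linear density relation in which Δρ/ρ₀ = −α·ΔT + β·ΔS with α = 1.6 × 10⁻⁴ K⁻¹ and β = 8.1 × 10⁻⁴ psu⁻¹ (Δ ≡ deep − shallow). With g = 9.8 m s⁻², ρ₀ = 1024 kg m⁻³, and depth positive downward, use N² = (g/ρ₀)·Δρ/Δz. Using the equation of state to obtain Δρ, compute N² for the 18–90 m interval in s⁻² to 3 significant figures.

1.59 × 10⁻⁵ s⁻²

ΔT = -2.3 K, ΔS = -0.31 psu (deep − shallow).
Δρ/ρ₀ = −αΔT + βΔS = 3.68 × 10⁻⁴ − 2.511 × 10⁻⁴ = 1.169 × 10⁻⁴, so Δρ ≈ 0.1197 kg m⁻³.
N² = (g/ρ₀)·Δρ/Δz = g·(Δρ/ρ₀)/Δz = 9.8 × 1.169 × 10⁻⁴ / 72 = 1.5911 × 10⁻⁵ s⁻² ≈ 1.59 × 10⁻⁵ s⁻².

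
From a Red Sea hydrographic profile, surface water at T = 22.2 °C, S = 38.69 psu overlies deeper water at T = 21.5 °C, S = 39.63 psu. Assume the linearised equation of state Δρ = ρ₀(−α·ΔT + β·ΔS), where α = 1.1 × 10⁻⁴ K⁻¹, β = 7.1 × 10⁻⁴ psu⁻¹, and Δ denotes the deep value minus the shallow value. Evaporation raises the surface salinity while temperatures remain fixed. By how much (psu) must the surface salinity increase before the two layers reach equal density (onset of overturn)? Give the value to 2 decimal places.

1.05 psu

Neutral buoyancy requires −α(T_deep − T_surf) + β(S_deep − S_surf′) = 0.
S_surf′ = S_deep − (α/β)·ΔT = 39.63 − (1.1 × 10⁻⁴/7.1 × 10⁻⁴)·(-0.7) = 39.7385 psu.
Increase required: 39.7385 − 38.69 = 1.0485 psu.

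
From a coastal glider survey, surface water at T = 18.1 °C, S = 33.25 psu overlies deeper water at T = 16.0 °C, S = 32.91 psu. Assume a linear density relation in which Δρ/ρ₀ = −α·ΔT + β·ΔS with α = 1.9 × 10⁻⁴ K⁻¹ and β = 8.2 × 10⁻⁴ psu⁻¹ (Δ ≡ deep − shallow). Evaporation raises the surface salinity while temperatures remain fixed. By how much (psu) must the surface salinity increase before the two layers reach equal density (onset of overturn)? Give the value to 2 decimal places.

0.15 psu

Neutral buoyancy requires −α(T_deep − T_surf) + β(S_deep − S_surf′) = 0.
S_surf′ = S_deep − (α/β)·ΔT = 32.91 − (1.9 × 10⁻⁴/8.2 × 10⁻⁴)·(-2.1) = 33.3966 psu.
Increase required: 33.3966 − 33.25 = 0.1466 psu.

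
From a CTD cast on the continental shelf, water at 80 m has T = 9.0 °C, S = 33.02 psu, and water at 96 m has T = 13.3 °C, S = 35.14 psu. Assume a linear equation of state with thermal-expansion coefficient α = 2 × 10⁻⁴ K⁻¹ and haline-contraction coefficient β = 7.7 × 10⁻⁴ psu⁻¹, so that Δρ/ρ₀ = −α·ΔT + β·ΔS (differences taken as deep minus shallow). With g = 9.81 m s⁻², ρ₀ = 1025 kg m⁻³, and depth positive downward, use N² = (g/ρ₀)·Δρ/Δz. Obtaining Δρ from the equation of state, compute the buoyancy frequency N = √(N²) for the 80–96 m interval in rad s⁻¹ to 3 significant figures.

ΔT = +4.3 K, ΔS = +2.12 psu (deep − shallow).
Δρ/ρ₀ = −αΔT + βΔS = -8.60 × 10⁻⁴ + 1.6324 × 10⁻³ = 7.724 × 10⁻⁴, so Δρ ≈ 0.7917 kg m⁻³.
N² = (g/ρ₀)·Δρ/Δz = g·(Δρ/ρ₀)/Δz = 9.81 × 7.724 × 10⁻⁴ / 16 = 4.7358 × 10⁻⁴ s⁻².
N = √(4.7358 × 10⁻⁴) = 0.021762 rad s⁻¹ ≈ 0.0218 rad s⁻¹.

0.0218 rad s⁻¹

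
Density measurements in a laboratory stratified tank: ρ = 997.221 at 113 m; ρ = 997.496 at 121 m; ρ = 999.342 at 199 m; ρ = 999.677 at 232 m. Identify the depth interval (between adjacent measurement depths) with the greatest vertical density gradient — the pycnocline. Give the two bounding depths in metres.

Compute the density gradient over each adjacent pair:
  113–121 m: Δρ/Δz = 0.275/8 = 0.034 kg m⁻⁴
  121–199 m: Δρ/Δz = 1.846/78 = 0.024 kg m⁻⁴
  199–232 m: Δρ/Δz = 0.335/33 = 0.010 kg m⁻⁴
The largest gradient is in the 113–121 m interval — the pycnocline.

113–121 m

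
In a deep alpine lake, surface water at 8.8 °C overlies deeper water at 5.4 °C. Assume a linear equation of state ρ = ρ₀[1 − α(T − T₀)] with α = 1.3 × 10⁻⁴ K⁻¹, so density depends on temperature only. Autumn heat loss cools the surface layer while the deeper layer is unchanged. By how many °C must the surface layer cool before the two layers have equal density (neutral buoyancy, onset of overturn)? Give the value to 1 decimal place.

3.4 °C

With temperature the only control, equal density requires T_surf′ = T_deep.
T_surf′ = 5.4 °C.
Cooling required: 8.8 − 5.4 = 3.4 °C.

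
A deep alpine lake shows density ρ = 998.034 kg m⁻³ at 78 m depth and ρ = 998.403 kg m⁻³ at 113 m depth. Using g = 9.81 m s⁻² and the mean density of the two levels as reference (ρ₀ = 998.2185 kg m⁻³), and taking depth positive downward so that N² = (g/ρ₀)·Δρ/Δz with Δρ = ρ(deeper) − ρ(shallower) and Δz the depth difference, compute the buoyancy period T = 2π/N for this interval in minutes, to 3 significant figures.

Δρ = 998.403 − 998.034 = 0.369 kg m⁻³ over Δz = 113 − 78 = 35 m.
N² = (9.81/998.2185) × (0.369/35) = 1.0361 × 10⁻⁴ s⁻².
N = √(1.0361 × 10⁻⁴) = 0.010179 rad s⁻¹, so T = 2π/N = 617.27 s = 10.288 min ≈ 10.3 min.
Since Δρ > 0 the layer is stably stratified.

10.3 min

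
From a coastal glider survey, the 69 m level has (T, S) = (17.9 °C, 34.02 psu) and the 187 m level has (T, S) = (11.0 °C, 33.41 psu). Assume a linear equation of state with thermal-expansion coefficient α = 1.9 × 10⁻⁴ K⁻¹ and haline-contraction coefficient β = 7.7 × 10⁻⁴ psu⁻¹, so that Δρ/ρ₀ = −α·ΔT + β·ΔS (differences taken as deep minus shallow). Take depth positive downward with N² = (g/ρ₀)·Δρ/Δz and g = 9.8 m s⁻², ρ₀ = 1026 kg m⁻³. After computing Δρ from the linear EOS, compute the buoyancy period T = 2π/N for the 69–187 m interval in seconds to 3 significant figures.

ΔT = -6.9 K, ΔS = -0.61 psu (deep − shallow).
Δρ/ρ₀ = −αΔT + βΔS = 1.311 × 10⁻³ − 4.697 × 10⁻⁴ = 8.413 × 10⁻⁴, so Δρ ≈ 0.8632 kg m⁻³.
N² = (g/ρ₀)·Δρ/Δz = g·(Δρ/ρ₀)/Δz = 9.8 × 8.413 × 10⁻⁴ / 118 = 6.9871 × 10⁻⁵ s⁻².
N = √(6.9871 × 10⁻⁵) = 8.3589 × 10⁻³ rad s⁻¹ → T = 2π/N = 751.68 s ≈ 752 s.

752 s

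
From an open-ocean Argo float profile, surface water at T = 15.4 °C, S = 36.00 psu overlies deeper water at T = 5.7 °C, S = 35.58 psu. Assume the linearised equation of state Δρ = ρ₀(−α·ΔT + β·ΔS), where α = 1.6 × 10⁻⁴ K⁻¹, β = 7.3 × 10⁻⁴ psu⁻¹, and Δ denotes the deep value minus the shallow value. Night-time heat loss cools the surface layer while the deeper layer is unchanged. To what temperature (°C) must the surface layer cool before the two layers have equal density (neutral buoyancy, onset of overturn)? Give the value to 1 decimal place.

Neutral buoyancy requires Δρ = 0, i.e. −α(T_deep − T_surf′) + β(S_deep − S_surf) = 0.
T_surf′ = T_deep − (β/α)·ΔS = 5.7 − (7.3 × 10⁻⁴/1.6 × 10⁻⁴)·(-0.42) = 7.616 °C.
Cooling required: 15.4 − (7.616) = 7.784 °C.

7.6 °C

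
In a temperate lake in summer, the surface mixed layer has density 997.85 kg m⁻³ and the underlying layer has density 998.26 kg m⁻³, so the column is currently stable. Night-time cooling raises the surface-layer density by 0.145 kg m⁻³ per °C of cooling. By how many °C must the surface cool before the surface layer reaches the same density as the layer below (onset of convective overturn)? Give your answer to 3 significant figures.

2.83 °C

Density deficit of the surface layer: 998.26 − 997.85 = 0.41 kg m⁻³.
Required change = 0.41 / 0.145 = 2.83 °C.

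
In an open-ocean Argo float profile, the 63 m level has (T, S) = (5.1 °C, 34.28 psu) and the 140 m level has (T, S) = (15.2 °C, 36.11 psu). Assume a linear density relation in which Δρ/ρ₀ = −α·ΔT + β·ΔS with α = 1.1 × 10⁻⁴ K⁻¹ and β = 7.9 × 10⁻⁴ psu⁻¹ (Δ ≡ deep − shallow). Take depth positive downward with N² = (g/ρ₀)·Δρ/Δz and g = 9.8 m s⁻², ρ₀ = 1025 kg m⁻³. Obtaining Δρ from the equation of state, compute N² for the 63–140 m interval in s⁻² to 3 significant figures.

4.26 × 10⁻⁵ s⁻²

ΔT = +10.1 K, ΔS = +1.83 psu (deep − shallow).
Δρ/ρ₀ = −αΔT + βΔS = -1.111 × 10⁻³ + 1.4457 × 10⁻³ = 3.347 × 10⁻⁴, so Δρ ≈ 0.3431 kg m⁻³.
N² = (g/ρ₀)·Δρ/Δz = g·(Δρ/ρ₀)/Δz = 9.8 × 3.347 × 10⁻⁴ / 77 = 4.2598 × 10⁻⁵ s⁻² ≈ 4.26 × 10⁻⁵ s⁻².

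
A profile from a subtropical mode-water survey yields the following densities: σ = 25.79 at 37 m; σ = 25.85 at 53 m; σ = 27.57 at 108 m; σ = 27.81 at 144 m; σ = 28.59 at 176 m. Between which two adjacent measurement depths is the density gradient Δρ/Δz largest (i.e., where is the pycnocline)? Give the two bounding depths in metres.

53–108 m

Compute the density gradient over each adjacent pair:
  37–53 m: Δρ/Δz = 0.06/16 = 3.7 × 10⁻³ kg m⁻⁴
  53–108 m: Δρ/Δz = 1.72/55 = 0.031 kg m⁻⁴
  108–144 m: Δρ/Δz = 0.24/36 = 6.7 × 10⁻³ kg m⁻⁴
  144–176 m: Δρ/Δz = 0.78/32 = 0.024 kg m⁻⁴
The largest gradient is in the 53–108 m interval — the pycnocline.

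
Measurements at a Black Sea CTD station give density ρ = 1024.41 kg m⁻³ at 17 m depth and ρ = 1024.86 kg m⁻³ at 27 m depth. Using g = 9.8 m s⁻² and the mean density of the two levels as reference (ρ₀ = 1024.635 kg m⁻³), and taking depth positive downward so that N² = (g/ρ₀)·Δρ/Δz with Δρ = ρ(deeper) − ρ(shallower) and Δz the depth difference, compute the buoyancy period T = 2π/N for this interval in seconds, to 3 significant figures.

303 s

Δρ = 1024.86 − 1024.41 = 0.45 kg m⁻³ over Δz = 27 − 17 = 10 m.
N² = (9.8/1024.635) × (0.45/10) = 4.3040 × 10⁻⁴ s⁻².
N = √(4.3040 × 10⁻⁴) = 0.020746 rad s⁻¹, so T = 2π/N = 302.86 s ≈ 303 s.
A positive N² confirms static stability across the interval.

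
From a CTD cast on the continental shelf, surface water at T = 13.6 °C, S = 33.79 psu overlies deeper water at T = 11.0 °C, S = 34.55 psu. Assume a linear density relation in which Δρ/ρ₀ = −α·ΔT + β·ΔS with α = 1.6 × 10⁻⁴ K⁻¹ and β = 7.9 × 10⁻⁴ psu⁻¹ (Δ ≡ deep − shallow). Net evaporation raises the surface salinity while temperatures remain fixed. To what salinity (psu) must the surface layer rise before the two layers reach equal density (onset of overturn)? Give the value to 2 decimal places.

35.08 psu

Neutral buoyancy requires −α(T_deep − T_surf) + β(S_deep − S_surf′) = 0.
S_surf′ = S_deep − (α/β)·ΔT = 34.55 − (1.6 × 10⁻⁴/7.9 × 10⁻⁴)·(-2.6) = 35.0766 psu.
Increase required: 35.0766 − 33.79 = 1.2866 psu.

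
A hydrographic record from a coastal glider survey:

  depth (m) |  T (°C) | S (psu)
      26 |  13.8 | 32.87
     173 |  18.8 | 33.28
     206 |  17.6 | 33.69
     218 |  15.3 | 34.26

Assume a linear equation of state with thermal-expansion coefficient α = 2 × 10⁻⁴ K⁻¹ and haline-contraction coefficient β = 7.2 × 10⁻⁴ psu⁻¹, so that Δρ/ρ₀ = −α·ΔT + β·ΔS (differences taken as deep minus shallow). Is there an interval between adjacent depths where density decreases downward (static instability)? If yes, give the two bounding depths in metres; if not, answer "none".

Evaluate Δρ/ρ₀ = −αΔT + βΔS across each adjacent pair:
  26–173 m: −αΔT+βΔS = −(2 × 10⁻⁴)(+5.0)+(7.2 × 10⁻⁴)(+0.41) = -7.0 × 10⁻⁴ → UNSTABLE
  173–206 m: −αΔT+βΔS = −(2 × 10⁻⁴)(-1.2)+(7.2 × 10⁻⁴)(+0.41) = 5.4 × 10⁻⁴ → stable
  206–218 m: −αΔT+βΔS = −(2 × 10⁻⁴)(-2.3)+(7.2 × 10⁻⁴)(+0.57) = 8.7 × 10⁻⁴ → stable
The 26–173 m interval has Δρ < 0: lighter water underlies denser water.

26–173 m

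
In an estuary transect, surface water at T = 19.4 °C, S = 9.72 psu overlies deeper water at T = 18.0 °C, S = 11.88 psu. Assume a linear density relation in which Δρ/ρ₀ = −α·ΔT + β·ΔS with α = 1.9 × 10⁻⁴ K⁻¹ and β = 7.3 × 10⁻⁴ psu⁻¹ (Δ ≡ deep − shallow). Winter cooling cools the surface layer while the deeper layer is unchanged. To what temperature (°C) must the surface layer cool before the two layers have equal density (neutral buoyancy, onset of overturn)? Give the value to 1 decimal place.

Neutral buoyancy requires Δρ = 0, i.e. −α(T_deep − T_surf′) + β(S_deep − S_surf) = 0.
T_surf′ = T_deep − (β/α)·ΔS = 18.0 − (7.3 × 10⁻⁴/1.9 × 10⁻⁴)·(+2.16) = 9.701 °C.
Cooling required: 19.4 − (9.701) = 9.699 °C.

9.7 °C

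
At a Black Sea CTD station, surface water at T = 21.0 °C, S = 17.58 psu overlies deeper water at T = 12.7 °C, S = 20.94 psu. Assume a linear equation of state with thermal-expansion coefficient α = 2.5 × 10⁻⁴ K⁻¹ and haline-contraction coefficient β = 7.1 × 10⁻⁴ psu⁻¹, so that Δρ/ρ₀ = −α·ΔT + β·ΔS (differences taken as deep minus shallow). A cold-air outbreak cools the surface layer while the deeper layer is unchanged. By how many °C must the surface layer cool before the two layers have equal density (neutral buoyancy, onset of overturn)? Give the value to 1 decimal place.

Neutral buoyancy requires Δρ = 0, i.e. −α(T_deep − T_surf′) + β(S_deep − S_surf) = 0.
T_surf′ = T_deep − (β/α)·ΔS = 12.7 − (7.1 × 10⁻⁴/2.5 × 10⁻⁴)·(+3.36) = 3.158 °C.
Cooling required: 21.0 − (3.158) = 17.842 °C.

17.8 °C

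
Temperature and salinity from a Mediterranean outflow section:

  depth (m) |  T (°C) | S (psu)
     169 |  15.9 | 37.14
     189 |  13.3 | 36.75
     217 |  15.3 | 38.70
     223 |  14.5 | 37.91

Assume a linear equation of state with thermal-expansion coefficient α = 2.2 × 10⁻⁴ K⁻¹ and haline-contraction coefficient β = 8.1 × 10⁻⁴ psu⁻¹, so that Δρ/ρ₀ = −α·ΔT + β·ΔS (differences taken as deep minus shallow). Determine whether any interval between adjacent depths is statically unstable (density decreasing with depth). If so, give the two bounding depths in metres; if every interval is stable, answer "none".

217–223 m

Evaluate Δρ/ρ₀ = −αΔT + βΔS across each adjacent pair:
  169–189 m: −αΔT+βΔS = −(2.2 × 10⁻⁴)(-2.6)+(8.1 × 10⁻⁴)(-0.39) = 2.6 × 10⁻⁴ → stable
  189–217 m: −αΔT+βΔS = −(2.2 × 10⁻⁴)(+2.0)+(8.1 × 10⁻⁴)(+1.95) = 1.1 × 10⁻³ → stable
  217–223 m: −αΔT+βΔS = −(2.2 × 10⁻⁴)(-0.8)+(8.1 × 10⁻⁴)(-0.79) = -4.6 × 10⁻⁴ → UNSTABLE
The 217–223 m interval has Δρ < 0: lighter water underlies denser water.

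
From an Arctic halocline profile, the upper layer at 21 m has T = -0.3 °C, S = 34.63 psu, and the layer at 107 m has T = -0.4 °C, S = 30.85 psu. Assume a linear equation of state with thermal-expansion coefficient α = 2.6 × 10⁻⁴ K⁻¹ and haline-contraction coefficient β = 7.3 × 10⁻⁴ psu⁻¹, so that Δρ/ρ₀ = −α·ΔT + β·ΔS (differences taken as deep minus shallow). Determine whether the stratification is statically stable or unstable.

unstable

ΔT = -0.4 − -0.3 = -0.1 K and ΔS = 30.85 − 34.63 = -3.78 psu (deep − shallow).
−αΔT = 2.60 × 10⁻⁵; βΔS = -2.7594 × 10⁻³; sum Δρ/ρ₀ = -2.7334 × 10⁻³.
Δρ/ρ₀ < 0, so Δρ < 0: deeper water is lighter → statically unstable; the column would overturn.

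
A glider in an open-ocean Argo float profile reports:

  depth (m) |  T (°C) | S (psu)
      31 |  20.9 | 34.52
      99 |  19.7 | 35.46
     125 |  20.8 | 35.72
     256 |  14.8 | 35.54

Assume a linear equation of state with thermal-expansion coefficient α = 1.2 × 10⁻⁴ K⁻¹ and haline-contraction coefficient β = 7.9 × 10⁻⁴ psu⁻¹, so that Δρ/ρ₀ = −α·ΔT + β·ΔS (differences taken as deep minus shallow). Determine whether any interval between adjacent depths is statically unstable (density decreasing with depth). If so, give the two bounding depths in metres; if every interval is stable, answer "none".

none

Evaluate Δρ/ρ₀ = −αΔT + βΔS across each adjacent pair:
  31–99 m: −αΔT+βΔS = −(1.2 × 10⁻⁴)(-1.2)+(7.9 × 10⁻⁴)(+0.94) = 8.9 × 10⁻⁴ → stable
  99–125 m: −αΔT+βΔS = −(1.2 × 10⁻⁴)(+1.1)+(7.9 × 10⁻⁴)(+0.26) = 7.3 × 10⁻⁵ → stable
  125–256 m: −αΔT+βΔS = −(1.2 × 10⁻⁴)(-6.0)+(7.9 × 10⁻⁴)(-0.18) = 5.8 × 10⁻⁴ → stable
Every interval has Δρ > 0: the column is stably stratified throughout.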